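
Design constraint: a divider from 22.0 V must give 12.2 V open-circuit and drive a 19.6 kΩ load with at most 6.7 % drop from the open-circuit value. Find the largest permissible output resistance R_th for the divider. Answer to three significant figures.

Loading drop = R_th/(R_th + R_L) ≤ 0.0670, so R_th ≤ R_L · ε/(1−ε) = 19.6 kΩ × 0.0670/0.9330 = 1.41 kΩ.

R_th ≤ 1.41 kΩ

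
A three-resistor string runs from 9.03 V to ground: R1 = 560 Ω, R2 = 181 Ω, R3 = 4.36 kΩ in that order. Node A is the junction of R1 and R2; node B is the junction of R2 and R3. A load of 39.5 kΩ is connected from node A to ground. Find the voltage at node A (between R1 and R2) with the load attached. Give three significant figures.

V ≈ 7.94 V

Below node A the series string R2+R3 = 4541 Ω sits in parallel with the 39500 Ω load: 4073 Ω.
V_A = 9.03 × 4073/(560 + 4073) = 7.94 V.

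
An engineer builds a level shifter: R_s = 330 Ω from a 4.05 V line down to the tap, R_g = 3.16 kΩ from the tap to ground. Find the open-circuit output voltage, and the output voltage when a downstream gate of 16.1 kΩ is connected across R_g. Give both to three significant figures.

Open-circuit: V = 4.05 × 3160/(330 + 3160) = 3.67 V.
With the load, R_g becomes R_g‖R_L = 2642 Ω, so V = 4.05 × 2642/2972 = 3.60 V.

Unloaded: 3.67 V; loaded: 3.60 V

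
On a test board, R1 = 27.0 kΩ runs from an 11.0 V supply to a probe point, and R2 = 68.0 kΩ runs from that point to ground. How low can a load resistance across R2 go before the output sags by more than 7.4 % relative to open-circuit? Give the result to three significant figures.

Output resistance R_th = R1‖R2 = (27.0 × 68.0)/95.00 = 19.33 kΩ.
The fractional drop is R_th/(R_th + R_L); requiring this ≤ 0.0740 gives R_L ≥ R_th(1/0.0740 − 1) = 19.33 × 12.51 = 242 kΩ.

R_L(min) ≈ 242 kΩ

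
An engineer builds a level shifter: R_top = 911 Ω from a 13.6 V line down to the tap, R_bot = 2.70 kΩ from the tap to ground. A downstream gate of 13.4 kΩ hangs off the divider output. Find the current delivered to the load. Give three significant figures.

R_bot‖R_L = 2247 Ω; V_out = 13.6 × 2247/3158 = 9.677 V.
I_L = V_out / R_L = 9.677 / 13.4 kΩ = 0.722 mA.

I_L ≈ 0.722 mA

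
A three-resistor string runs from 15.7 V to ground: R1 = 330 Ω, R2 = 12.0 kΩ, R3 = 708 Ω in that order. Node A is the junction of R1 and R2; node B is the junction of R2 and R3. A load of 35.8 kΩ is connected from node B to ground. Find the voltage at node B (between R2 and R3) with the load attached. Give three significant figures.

At node B, R3 is in parallel with the load: R3‖R_L = 694.3 Ω.
Below node A the resistance is R2 + (R3‖R_L) = 12690 Ω, so V_A = 15.7 × 12690/13020 = 15.30 V.
Then V_B = V_A × (R3‖R_L)/(R2 + R3‖R_L) = 15.30 × 694.3/12690 = 0.837 V.

V ≈ 0.837 V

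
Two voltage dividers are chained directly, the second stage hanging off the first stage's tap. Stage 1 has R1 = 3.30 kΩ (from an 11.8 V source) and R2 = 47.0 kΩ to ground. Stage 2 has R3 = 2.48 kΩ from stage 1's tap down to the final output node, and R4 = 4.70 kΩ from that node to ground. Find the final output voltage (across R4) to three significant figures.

Stage 2 presents R3+R4 = 7.180 kΩ as a load on stage 1's tap.
Stage 1's lower leg becomes R2‖(R3+R4) = 6.228 kΩ, so V_mid = 11.8 × 6.228/9.528 = 7.713 V.
Stage 2 is itself unloaded: V_out = V_mid × R4/(R3+R4) = 7.713 × 4.70/7.180 = 5.05 V.

V_out ≈ 5.05 V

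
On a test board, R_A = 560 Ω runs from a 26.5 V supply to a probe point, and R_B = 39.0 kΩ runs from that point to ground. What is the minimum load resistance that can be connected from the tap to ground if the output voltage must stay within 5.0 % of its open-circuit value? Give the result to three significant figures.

R_L(min) ≈ 10.5 kΩ

Output resistance R_th = R_A‖R_B = (560 × 39000)/39560 = 552.1 Ω.
The fractional drop is R_th/(R_th + R_L); requiring this ≤ 0.0500 gives R_L ≥ R_th(1/0.0500 − 1) = 552.1 × 19.00 = 10.5 kΩ.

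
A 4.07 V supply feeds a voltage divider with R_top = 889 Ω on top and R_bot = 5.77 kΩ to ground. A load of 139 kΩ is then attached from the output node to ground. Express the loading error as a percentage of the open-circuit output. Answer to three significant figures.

0.551 %

The divider's output (Thévenin) resistance is R_top‖R_bot = 770.3 Ω.
Fractional drop under load = R_th/(R_th + R_L) = 770.3 / (770.3 + 139000) = 0.005511.
So the output falls by 0.551 %.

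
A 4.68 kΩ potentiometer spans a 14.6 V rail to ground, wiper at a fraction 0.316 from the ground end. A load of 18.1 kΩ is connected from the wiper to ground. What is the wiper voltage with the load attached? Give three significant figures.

The wiper splits the pot into (1−α)R = 3.201 kΩ above and αR = 1.479 kΩ below.
Lower section ‖ load = 1.367 kΩ.
V_wiper = 14.6 × 1.367/(3.201 + 1.367) = 4.37 V.

V ≈ 4.37 V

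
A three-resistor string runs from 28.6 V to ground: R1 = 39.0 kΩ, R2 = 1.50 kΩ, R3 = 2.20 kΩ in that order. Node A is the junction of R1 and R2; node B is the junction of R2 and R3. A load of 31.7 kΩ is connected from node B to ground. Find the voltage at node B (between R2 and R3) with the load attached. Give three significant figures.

At node B, R3 is in parallel with the load: R3‖R_L = 2.057 kΩ.
Below node A the resistance is R2 + (R3‖R_L) = 3.557 kΩ, so V_A = 28.6 × 3.557/42.56 = 2.391 V.
Then V_B = V_A × (R3‖R_L)/(R2 + R3‖R_L) = 2.391 × 2.057/3.557 = 1.38 V.

V ≈ 1.38 V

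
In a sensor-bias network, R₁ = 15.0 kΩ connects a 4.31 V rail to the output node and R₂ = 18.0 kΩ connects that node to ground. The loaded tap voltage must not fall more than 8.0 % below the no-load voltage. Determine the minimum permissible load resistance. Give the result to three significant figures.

R_L(min) ≈ 94.1 kΩ

Output resistance R_th = R₁‖R₂ = (15.0 × 18.0)/33.00 = 8.182 kΩ.
The fractional drop is R_th/(R_th + R_L); requiring this ≤ 0.0800 gives R_L ≥ R_th(1/0.0800 − 1) = 8.182 × 11.50 = 94.1 kΩ.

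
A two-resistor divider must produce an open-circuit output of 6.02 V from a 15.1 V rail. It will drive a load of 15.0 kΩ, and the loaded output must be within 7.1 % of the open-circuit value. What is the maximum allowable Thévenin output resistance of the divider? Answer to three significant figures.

Loading drop = R_th/(R_th + R_L) ≤ 0.0710, so R_th ≤ R_L · ε/(1−ε) = 15.0 kΩ × 0.0710/0.9290 = 1.15 kΩ.

R_th ≤ 1.15 kΩ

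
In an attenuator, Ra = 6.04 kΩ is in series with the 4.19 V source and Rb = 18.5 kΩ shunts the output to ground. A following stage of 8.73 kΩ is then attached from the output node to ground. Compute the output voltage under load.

V_out ≈ 2.08 V

The load sits in parallel with Rb: Rb‖R_L = (18.5 × 8.73) / (18.5 + 8.73) = 5.931 kΩ.
V_out = 4.19 × 5.931 / (6.04 + 5.931) = 4.19 × 5.931/11.97 = 2.08 V.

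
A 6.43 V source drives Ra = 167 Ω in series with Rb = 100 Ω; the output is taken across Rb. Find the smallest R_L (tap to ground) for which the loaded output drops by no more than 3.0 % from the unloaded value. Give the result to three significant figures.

Output resistance R_th = Ra‖Rb = (167 × 100)/267.0 = 62.55 Ω.
The fractional drop is R_th/(R_th + R_L); requiring this ≤ 0.0300 gives R_L ≥ R_th(1/0.0300 − 1) = 62.55 × 32.33 = 2.02 kΩ.

R_L(min) ≈ 2.02 kΩ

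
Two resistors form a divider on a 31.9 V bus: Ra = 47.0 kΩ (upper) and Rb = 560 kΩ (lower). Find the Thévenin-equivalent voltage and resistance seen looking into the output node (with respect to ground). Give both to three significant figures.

V_th = 29.4 V, R_th = 43.4 kΩ

V_th is the open-circuit tap voltage: 31.9 × 560/(47.0 + 560) = 29.4 V.
With the supply zeroed, Ra and Rb appear in parallel from the tap: R_th = Ra‖Rb = (47.0 × 560)/607.0 = 43.4 kΩ.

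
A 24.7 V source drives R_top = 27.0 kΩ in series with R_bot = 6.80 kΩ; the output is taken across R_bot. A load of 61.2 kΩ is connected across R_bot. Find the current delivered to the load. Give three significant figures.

R_bot‖R_L = 6.120 kΩ; V_out = 24.7 × 6.120/33.12 = 4.564 V.
I_L = V_out / R_L = 4.564 / 61.2 kΩ = 0.0746 mA.

I_L ≈ 0.0746 mA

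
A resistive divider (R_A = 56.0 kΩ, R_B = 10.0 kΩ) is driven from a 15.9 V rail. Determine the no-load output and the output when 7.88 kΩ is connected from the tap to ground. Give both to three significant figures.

Open-circuit: V = 15.9 × 10.0/(56.0 + 10.0) = 2.41 V.
With the load, R_B becomes R_B‖R_L = 4.407 kΩ, so V = 15.9 × 4.407/60.41 = 1.16 V.

Unloaded: 2.41 V; loaded: 1.16 V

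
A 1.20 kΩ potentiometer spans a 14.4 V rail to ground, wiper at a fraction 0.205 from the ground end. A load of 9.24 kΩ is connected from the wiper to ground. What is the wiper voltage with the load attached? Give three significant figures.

The wiper splits the pot into (1−α)R = 954.0 Ω above and αR = 246.0 Ω below.
Lower section ‖ load = 239.6 Ω.
V_wiper = 14.4 × 239.6/(954.0 + 239.6) = 2.89 V.

V ≈ 2.89 V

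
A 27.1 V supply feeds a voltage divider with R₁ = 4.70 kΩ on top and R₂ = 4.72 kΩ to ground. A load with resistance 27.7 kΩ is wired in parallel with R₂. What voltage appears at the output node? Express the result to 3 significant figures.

V_out ≈ 12.5 V

The load sits in parallel with R₂: R₂‖R_L = (4.72 × 27.7) / (4.72 + 27.7) = 4.033 kΩ.
V_out = 27.1 × 4.033 / (4.70 + 4.033) = 27.1 × 4.033/8.733 = 12.5 V.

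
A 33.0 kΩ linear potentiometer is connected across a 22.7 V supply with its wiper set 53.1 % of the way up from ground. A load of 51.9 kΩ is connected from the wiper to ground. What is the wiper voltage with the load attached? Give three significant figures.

V ≈ 10.4 V

The wiper splits the pot into (1−α)R = 15.48 kΩ above and αR = 17.52 kΩ below.
Lower section ‖ load = 13.10 kΩ.
V_wiper = 22.7 × 13.10/(15.48 + 13.10) = 10.4 V.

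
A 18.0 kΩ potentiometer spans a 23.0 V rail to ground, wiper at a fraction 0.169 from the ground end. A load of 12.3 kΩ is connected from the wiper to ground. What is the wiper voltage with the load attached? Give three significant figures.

V ≈ 3.22 V

The wiper splits the pot into (1−α)R = 14.96 kΩ above and αR = 3.042 kΩ below.
Lower section ‖ load = 2.439 kΩ.
V_wiper = 23.0 × 2.439/(14.96 + 2.439) = 3.22 V.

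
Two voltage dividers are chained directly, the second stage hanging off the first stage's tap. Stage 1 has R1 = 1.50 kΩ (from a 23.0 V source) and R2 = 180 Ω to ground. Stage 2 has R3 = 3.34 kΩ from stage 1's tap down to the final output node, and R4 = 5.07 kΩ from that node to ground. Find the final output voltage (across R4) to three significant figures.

Stage 2 presents R3+R4 = 8410 Ω as a load on stage 1's tap.
Stage 1's lower leg becomes R2‖(R3+R4) = 176.2 Ω, so V_mid = 23.0 × 176.2/1676 = 2.418 V.
Stage 2 is itself unloaded: V_out = V_mid × R4/(R3+R4) = 2.418 × 5070/8410 = 1.46 V.

V_out ≈ 1.46 V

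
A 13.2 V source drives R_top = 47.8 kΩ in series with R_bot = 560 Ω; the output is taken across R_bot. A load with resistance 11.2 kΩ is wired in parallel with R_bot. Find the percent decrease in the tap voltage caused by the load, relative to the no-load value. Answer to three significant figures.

The divider's output (Thévenin) resistance is R_top‖R_bot = 553.5 Ω.
Fractional drop under load = R_th/(R_th + R_L) = 553.5 / (553.5 + 11200) = 0.04709.
So the output falls by 4.71 %.

4.71 %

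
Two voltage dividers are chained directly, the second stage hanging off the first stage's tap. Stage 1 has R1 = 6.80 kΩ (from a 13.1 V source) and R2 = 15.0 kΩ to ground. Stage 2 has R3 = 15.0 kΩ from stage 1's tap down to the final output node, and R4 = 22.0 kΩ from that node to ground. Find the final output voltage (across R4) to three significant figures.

V_out ≈ 4.76 V

Stage 2 presents R3+R4 = 37.00 kΩ as a load on stage 1's tap.
Stage 1's lower leg becomes R2‖(R3+R4) = 10.67 kΩ, so V_mid = 13.1 × 10.67/17.47 = 8.002 V.
Stage 2 is itself unloaded: V_out = V_mid × R4/(R3+R4) = 8.002 × 22.0/37.00 = 4.76 V.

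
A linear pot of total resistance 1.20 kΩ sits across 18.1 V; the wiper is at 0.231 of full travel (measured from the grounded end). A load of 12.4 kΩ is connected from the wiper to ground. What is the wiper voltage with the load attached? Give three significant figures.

V ≈ 4.11 V

The wiper splits the pot into (1−α)R = 922.8 Ω above and αR = 277.2 Ω below.
Lower section ‖ load = 271.1 Ω.
V_wiper = 18.1 × 271.1/(922.8 + 271.1) = 4.11 V.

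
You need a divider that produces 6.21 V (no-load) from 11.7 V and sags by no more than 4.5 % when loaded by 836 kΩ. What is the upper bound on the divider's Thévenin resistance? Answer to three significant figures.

Loading drop = R_th/(R_th + R_L) ≤ 0.0450, so R_th ≤ R_L · ε/(1−ε) = 836 kΩ × 0.0450/0.9550 = 39.4 kΩ.
(Any R1, R2 with R2/(R1+R2) = 0.531 and R1‖R2 ≤ 39.4 kΩ will meet the spec.)

R_th ≤ 39.4 kΩ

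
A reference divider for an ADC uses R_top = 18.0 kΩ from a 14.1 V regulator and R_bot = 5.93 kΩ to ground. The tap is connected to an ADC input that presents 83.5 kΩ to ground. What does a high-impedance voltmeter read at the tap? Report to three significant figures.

V_out ≈ 3.32 V

The load sits in parallel with R_bot: R_bot‖R_L = (5.93 × 83.5) / (5.93 + 83.5) = 5.537 kΩ.
V_out = 14.1 × 5.537 / (18.0 + 5.537) = 14.1 × 5.537/23.54 = 3.32 V.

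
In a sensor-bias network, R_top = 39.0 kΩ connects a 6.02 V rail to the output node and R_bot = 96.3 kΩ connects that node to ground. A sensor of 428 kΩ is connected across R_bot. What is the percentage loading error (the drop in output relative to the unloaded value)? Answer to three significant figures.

The divider's output (Thévenin) resistance is R_top‖R_bot = 27.76 kΩ.
Fractional drop under load = R_th/(R_th + R_L) = 27.76 / (27.76 + 428) = 0.06091.
So the output falls by 6.09 %.

6.09 %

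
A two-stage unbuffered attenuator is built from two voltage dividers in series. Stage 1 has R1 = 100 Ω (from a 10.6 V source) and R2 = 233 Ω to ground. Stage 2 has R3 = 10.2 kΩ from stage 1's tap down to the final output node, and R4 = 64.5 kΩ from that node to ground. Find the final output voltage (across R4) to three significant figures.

V_out ≈ 6.40 V

Stage 2 presents R3+R4 = 74700 Ω as a load on stage 1's tap.
Stage 1's lower leg becomes R2‖(R3+R4) = 232.3 Ω, so V_mid = 10.6 × 232.3/332.3 = 7.410 V.
Stage 2 is itself unloaded: V_out = V_mid × R4/(R3+R4) = 7.410 × 64500/74700 = 6.40 V.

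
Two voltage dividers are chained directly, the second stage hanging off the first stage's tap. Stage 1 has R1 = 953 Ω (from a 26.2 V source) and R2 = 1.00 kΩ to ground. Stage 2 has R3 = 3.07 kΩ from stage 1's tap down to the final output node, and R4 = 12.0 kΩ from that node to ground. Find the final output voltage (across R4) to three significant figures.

Stage 2 presents R3+R4 = 15070 Ω as a load on stage 1's tap.
Stage 1's lower leg becomes R2‖(R3+R4) = 937.8 Ω, so V_mid = 26.2 × 937.8/1891 = 12.99 V.
Stage 2 is itself unloaded: V_out = V_mid × R4/(R3+R4) = 12.99 × 12000/15070 = 10.3 V.

V_out ≈ 10.3 V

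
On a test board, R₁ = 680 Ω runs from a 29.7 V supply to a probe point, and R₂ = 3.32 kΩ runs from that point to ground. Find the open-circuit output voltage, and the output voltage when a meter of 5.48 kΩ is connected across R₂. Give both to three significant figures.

Unloaded: 24.7 V; loaded: 22.3 V

Open-circuit: V = 29.7 × 3320/(680 + 3320) = 24.7 V.
With the load, R₂ becomes R₂‖R_L = 2067 Ω, so V = 29.7 × 2067/2747 = 22.3 V.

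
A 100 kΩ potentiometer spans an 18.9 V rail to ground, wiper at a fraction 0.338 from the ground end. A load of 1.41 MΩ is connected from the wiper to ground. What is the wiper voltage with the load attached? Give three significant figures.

The wiper splits the pot into (1−α)R = 66.20 kΩ above and αR = 33.80 kΩ below.
Lower section ‖ load = 33.01 kΩ.
V_wiper = 18.9 × 33.01/(66.20 + 33.01) = 6.29 V.

V ≈ 6.29 V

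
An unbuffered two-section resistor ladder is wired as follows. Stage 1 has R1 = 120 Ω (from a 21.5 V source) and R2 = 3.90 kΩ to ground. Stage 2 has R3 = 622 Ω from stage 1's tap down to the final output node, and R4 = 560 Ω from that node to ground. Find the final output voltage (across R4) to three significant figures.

V_out ≈ 9.00 V

Stage 2 presents R3+R4 = 1182 Ω as a load on stage 1's tap.
Stage 1's lower leg becomes R2‖(R3+R4) = 907.1 Ω, so V_mid = 21.5 × 907.1/1027 = 18.99 V.
Stage 2 is itself unloaded: V_out = V_mid × R4/(R3+R4) = 18.99 × 560/1182 = 9.00 V.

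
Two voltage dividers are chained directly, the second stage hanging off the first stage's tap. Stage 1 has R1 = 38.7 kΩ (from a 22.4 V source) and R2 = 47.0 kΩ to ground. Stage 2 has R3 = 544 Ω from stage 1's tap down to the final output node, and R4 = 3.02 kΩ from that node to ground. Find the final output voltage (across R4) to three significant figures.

V_out ≈ 1.50 V

Stage 2 presents R3+R4 = 3564 Ω as a load on stage 1's tap.
Stage 1's lower leg becomes R2‖(R3+R4) = 3313 Ω, so V_mid = 22.4 × 3313/42010 = 1.766 V.
Stage 2 is itself unloaded: V_out = V_mid × R4/(R3+R4) = 1.766 × 3020/3564 = 1.50 V.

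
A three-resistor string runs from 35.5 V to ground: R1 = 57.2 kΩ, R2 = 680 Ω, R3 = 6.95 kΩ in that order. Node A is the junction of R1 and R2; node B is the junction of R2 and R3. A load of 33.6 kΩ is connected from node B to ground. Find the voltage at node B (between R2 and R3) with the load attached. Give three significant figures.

At node B, R3 is in parallel with the load: R3‖R_L = 5759 Ω.
Below node A the resistance is R2 + (R3‖R_L) = 6439 Ω, so V_A = 35.5 × 6439/63640 = 3.592 V.
Then V_B = V_A × (R3‖R_L)/(R2 + R3‖R_L) = 3.592 × 5759/6439 = 3.21 V.

V ≈ 3.21 V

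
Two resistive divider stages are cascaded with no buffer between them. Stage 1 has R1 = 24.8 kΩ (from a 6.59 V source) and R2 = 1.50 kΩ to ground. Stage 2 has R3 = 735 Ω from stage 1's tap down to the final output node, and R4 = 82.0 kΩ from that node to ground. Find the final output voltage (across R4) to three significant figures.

V_out ≈ 0.366 V

Stage 2 presents R3+R4 = 82740 Ω as a load on stage 1's tap.
Stage 1's lower leg becomes R2‖(R3+R4) = 1473 Ω, so V_mid = 6.59 × 1473/26270 = 0.3695 V.
Stage 2 is itself unloaded: V_out = V_mid × R4/(R3+R4) = 0.3695 × 82000/82740 = 0.366 V.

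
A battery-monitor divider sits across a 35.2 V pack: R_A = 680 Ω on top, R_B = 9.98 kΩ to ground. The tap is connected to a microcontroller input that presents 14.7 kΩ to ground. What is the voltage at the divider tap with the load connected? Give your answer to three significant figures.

The load sits in parallel with R_B: R_B‖R_L = (9980 × 14700) / (9980 + 14700) = 5944 Ω.
V_out = 35.2 × 5944 / (680 + 5944) = 35.2 × 5944/6624 = 31.6 V.
(Unloaded it would have been 33.0 V.)

V_out ≈ 31.6 V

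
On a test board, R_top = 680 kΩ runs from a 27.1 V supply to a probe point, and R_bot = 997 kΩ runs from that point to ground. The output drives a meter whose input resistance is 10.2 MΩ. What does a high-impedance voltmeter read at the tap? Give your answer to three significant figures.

V_out ≈ 15.5 V

The load sits in parallel with R_bot: R_bot‖R_L = (997 × 10200) / (997 + 10200) = 908.2 kΩ.
V_out = 27.1 × 908.2 / (680 + 908.2) = 27.1 × 908.2/1588 = 15.5 V.
(Unloaded it would have been 16.1 V.)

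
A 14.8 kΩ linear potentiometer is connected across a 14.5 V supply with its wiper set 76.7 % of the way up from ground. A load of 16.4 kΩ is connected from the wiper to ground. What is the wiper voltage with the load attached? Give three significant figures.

V ≈ 9.58 V

The wiper splits the pot into (1−α)R = 3.448 kΩ above and αR = 11.35 kΩ below.
Lower section ‖ load = 6.708 kΩ.
V_wiper = 14.5 × 6.708/(3.448 + 6.708) = 9.58 V.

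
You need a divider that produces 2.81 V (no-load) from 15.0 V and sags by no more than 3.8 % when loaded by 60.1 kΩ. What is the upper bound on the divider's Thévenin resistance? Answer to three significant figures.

Loading drop = R_th/(R_th + R_L) ≤ 0.0380, so R_th ≤ R_L · ε/(1−ε) = 60.1 kΩ × 0.0380/0.9620 = 2.37 kΩ.

R_th ≤ 2.37 kΩ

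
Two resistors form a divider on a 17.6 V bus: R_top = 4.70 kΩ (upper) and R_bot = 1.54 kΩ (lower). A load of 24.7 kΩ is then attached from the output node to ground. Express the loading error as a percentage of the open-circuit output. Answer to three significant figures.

The divider's output (Thévenin) resistance is R_top‖R_bot = 1.160 kΩ.
Fractional drop under load = R_th/(R_th + R_L) = 1.160 / (1.160 + 24.7) = 0.04485.
So the output falls by 4.49 %.

4.49 %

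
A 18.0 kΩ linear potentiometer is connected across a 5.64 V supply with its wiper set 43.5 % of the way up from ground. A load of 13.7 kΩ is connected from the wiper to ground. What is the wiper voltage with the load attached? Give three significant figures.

V ≈ 1.85 V

The wiper splits the pot into (1−α)R = 10.17 kΩ above and αR = 7.830 kΩ below.
Lower section ‖ load = 4.982 kΩ.
V_wiper = 5.64 × 4.982/(10.17 + 4.982) = 1.85 V.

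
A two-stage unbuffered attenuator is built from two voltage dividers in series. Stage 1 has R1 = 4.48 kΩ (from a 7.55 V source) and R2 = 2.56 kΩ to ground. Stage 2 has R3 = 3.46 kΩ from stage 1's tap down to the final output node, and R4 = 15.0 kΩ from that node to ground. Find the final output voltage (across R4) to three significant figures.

V_out ≈ 2.05 V

Stage 2 presents R3+R4 = 18.46 kΩ as a load on stage 1's tap.
Stage 1's lower leg becomes R2‖(R3+R4) = 2.248 kΩ, so V_mid = 7.55 × 2.248/6.728 = 2.523 V.
Stage 2 is itself unloaded: V_out = V_mid × R4/(R3+R4) = 2.523 × 15.0/18.46 = 2.05 V.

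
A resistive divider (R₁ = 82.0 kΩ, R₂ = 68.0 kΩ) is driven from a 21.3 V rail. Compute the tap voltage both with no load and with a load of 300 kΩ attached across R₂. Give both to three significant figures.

Unloaded: 9.66 V; loaded: 8.59 V

Open-circuit: V = 21.3 × 68.0/(82.0 + 68.0) = 9.66 V.
With the load, R₂ becomes R₂‖R_L = 55.43 kΩ, so V = 21.3 × 55.43/137.4 = 8.59 V.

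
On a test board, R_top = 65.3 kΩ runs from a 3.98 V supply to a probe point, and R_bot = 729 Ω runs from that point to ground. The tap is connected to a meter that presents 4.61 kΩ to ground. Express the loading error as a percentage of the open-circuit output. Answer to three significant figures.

13.5 %

Unloaded V = 3.98 × 729/66030 = 0.043942 V.
Loaded: R_bot‖R_L = 629.5 Ω, giving V = 3.98 × 629.5/65930 = 0.037999 V.
Drop = (0.043942 − 0.037999) / 0.043942 = 13.5 %.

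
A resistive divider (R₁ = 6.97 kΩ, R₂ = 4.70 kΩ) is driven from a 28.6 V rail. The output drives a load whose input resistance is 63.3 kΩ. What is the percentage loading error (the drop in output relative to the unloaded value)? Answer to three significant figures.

4.25 %

The divider's output (Thévenin) resistance is R₁‖R₂ = 2.807 kΩ.
Fractional drop under load = R_th/(R_th + R_L) = 2.807 / (2.807 + 63.3) = 0.04246.
So the output falls by 4.25 %.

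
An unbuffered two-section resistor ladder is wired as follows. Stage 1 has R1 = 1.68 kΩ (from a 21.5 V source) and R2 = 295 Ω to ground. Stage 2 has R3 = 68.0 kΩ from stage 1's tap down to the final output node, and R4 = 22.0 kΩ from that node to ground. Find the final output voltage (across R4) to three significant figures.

Stage 2 presents R3+R4 = 90000 Ω as a load on stage 1's tap.
Stage 1's lower leg becomes R2‖(R3+R4) = 294.0 Ω, so V_mid = 21.5 × 294.0/1974 = 3.202 V.
Stage 2 is itself unloaded: V_out = V_mid × R4/(R3+R4) = 3.202 × 22000/90000 = 0.783 V.

V_out ≈ 0.783 V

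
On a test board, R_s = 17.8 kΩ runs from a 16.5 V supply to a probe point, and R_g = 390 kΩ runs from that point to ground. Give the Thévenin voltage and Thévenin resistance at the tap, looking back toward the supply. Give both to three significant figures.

V_th = 15.8 V, R_th = 17.0 kΩ

V_th is the open-circuit tap voltage: 16.5 × 390/(17.8 + 390) = 15.8 V.
With the supply zeroed, R_s and R_g appear in parallel from the tap: R_th = R_s‖R_g = (17.8 × 390)/407.8 = 17.0 kΩ.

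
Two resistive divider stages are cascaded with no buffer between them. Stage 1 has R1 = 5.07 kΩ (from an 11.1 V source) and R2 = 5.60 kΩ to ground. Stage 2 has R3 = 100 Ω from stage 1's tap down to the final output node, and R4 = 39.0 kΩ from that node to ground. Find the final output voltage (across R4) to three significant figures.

Stage 2 presents R3+R4 = 39100 Ω as a load on stage 1's tap.
Stage 1's lower leg becomes R2‖(R3+R4) = 4898 Ω, so V_mid = 11.1 × 4898/9968 = 5.454 V.
Stage 2 is itself unloaded: V_out = V_mid × R4/(R3+R4) = 5.454 × 39000/39100 = 5.44 V.

V_out ≈ 5.44 V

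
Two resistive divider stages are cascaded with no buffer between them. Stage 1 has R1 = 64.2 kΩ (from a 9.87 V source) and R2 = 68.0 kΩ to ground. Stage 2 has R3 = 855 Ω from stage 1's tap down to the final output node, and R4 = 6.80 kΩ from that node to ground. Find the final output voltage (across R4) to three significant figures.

V_out ≈ 0.849 V

Stage 2 presents R3+R4 = 7655 Ω as a load on stage 1's tap.
Stage 1's lower leg becomes R2‖(R3+R4) = 6880 Ω, so V_mid = 9.87 × 6880/71080 = 0.9554 V.
Stage 2 is itself unloaded: V_out = V_mid × R4/(R3+R4) = 0.9554 × 6800/7655 = 0.849 V.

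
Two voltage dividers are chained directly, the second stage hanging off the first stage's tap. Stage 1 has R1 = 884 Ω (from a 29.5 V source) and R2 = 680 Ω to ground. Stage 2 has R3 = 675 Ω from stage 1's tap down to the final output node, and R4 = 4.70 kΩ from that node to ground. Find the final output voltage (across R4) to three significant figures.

V_out ≈ 10.5 V

Stage 2 presents R3+R4 = 5375 Ω as a load on stage 1's tap.
Stage 1's lower leg becomes R2‖(R3+R4) = 603.6 Ω, so V_mid = 29.5 × 603.6/1488 = 11.97 V.
Stage 2 is itself unloaded: V_out = V_mid × R4/(R3+R4) = 11.97 × 4700/5375 = 10.5 V.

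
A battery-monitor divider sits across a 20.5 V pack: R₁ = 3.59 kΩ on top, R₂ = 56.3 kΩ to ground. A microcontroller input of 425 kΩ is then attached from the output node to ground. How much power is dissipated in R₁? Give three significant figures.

P ≈ 0.531 mW

Total resistance from the source is R₁ + (R₂‖R_L) = 53.30 kΩ, so I = 20.5/53.30 kΩ = 0.3846 mA.
P = I²·R₁ = (0.3846 mA)² × 3.59 kΩ = 0.531 mW.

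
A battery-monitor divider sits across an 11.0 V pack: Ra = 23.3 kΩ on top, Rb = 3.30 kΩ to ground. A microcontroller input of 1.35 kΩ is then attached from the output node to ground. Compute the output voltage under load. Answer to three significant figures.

The load sits in parallel with Rb: Rb‖R_L = (3.30 × 1.35) / (3.30 + 1.35) = 0.9581 kΩ.
V_out = 11.0 × 0.9581 / (23.3 + 0.9581) = 11.0 × 0.9581/24.26 = 0.434 V.

V_out ≈ 0.434 V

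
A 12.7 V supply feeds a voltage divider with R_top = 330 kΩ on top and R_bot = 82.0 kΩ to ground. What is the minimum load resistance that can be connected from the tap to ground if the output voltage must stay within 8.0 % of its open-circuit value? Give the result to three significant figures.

R_L(min) ≈ 755 kΩ

Output resistance R_th = R_top‖R_bot = (330 × 82.0)/412.0 = 65.68 kΩ.
The fractional drop is R_th/(R_th + R_L); requiring this ≤ 0.0800 gives R_L ≥ R_th(1/0.0800 − 1) = 65.68 × 11.50 = 755 kΩ.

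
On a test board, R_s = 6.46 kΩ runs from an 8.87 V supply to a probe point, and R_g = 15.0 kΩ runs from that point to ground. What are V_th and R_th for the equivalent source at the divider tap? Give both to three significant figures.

V_th is the open-circuit tap voltage: 8.87 × 15.0/(6.46 + 15.0) = 6.20 V.
With the supply zeroed, R_s and R_g appear in parallel from the tap: R_th = R_s‖R_g = (6.46 × 15.0)/21.46 = 4.52 kΩ.

V_th = 6.20 V, R_th = 4.52 kΩ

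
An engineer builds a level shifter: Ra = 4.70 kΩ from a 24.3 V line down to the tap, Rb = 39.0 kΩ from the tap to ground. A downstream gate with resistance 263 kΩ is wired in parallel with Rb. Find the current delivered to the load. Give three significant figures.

I_L ≈ 0.0812 mA

Rb‖R_L = 33.96 kΩ; V_out = 24.3 × 33.96/38.66 = 21.35 V.
I_L = V_out / R_L = 21.35 / 263 kΩ = 0.0812 mA.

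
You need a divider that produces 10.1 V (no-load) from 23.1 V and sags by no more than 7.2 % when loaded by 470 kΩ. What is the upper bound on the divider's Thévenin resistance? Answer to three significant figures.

Loading drop = R_th/(R_th + R_L) ≤ 0.0720, so R_th ≤ R_L · ε/(1−ε) = 470 kΩ × 0.0720/0.9280 = 36.5 kΩ.

R_th ≤ 36.5 kΩ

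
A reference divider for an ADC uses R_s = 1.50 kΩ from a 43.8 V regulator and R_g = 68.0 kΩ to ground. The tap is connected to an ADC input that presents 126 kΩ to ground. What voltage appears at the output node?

V_out ≈ 42.4 V

The load sits in parallel with R_g: R_g‖R_L = (68.0 × 126) / (68.0 + 126) = 44.16 kΩ.
V_out = 43.8 × 44.16 / (1.50 + 44.16) = 43.8 × 44.16/45.66 = 42.4 V.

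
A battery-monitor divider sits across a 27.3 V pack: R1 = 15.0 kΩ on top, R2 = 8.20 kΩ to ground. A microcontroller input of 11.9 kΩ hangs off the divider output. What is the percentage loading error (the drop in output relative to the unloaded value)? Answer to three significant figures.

30.8 %

Unloaded V = 27.3 × 8.20/23.20 = 9.649 V.
Loaded: R2‖R_L = 4.855 kΩ, giving V = 27.3 × 4.855/19.85 = 6.675 V.
Drop = (9.649 − 6.675) / 9.649 = 30.8 %.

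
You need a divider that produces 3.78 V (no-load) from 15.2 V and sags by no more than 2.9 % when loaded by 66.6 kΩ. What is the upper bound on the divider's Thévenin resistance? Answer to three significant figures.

R_th ≤ 1.99 kΩ

Loading drop = R_th/(R_th + R_L) ≤ 0.0290, so R_th ≤ R_L · ε/(1−ε) = 66.6 kΩ × 0.0290/0.9710 = 1.99 kΩ.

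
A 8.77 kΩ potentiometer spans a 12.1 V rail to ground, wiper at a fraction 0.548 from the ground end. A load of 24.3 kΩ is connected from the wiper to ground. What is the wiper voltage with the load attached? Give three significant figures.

V ≈ 6.09 V

The wiper splits the pot into (1−α)R = 3.964 kΩ above and αR = 4.806 kΩ below.
Lower section ‖ load = 4.012 kΩ.
V_wiper = 12.1 × 4.012/(3.964 + 4.012) = 6.09 V.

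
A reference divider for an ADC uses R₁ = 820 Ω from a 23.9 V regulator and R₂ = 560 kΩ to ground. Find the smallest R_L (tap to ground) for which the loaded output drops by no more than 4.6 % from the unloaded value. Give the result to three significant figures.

R_L(min) ≈ 17.0 kΩ

Output resistance R_th = R₁‖R₂ = (820 × 560000)/560800 = 818.8 Ω.
The fractional drop is R_th/(R_th + R_L); requiring this ≤ 0.0460 gives R_L ≥ R_th(1/0.0460 − 1) = 818.8 × 20.74 = 17.0 kΩ.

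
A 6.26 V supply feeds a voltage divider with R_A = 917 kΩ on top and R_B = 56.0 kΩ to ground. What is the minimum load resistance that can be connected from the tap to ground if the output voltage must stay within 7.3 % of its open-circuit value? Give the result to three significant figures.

Output resistance R_th = R_A‖R_B = (917 × 56.0)/973.0 = 52.78 kΩ.
The fractional drop is R_th/(R_th + R_L); requiring this ≤ 0.0730 gives R_L ≥ R_th(1/0.0730 − 1) = 52.78 × 12.70 = 670 kΩ.

R_L(min) ≈ 670 kΩ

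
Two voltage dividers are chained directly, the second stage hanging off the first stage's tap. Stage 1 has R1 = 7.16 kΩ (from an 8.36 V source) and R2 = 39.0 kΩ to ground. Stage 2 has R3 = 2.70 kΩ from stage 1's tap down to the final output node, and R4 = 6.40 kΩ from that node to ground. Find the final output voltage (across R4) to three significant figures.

V_out ≈ 2.98 V

Stage 2 presents R3+R4 = 9.100 kΩ as a load on stage 1's tap.
Stage 1's lower leg becomes R2‖(R3+R4) = 7.378 kΩ, so V_mid = 8.36 × 7.378/14.54 = 4.243 V.
Stage 2 is itself unloaded: V_out = V_mid × R4/(R3+R4) = 4.243 × 6.40/9.100 = 2.98 V.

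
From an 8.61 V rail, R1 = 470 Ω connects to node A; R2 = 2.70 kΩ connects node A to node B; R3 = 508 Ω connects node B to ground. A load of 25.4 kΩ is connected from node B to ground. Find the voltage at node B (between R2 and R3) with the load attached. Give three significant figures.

At node B, R3 is in parallel with the load: R3‖R_L = 498.0 Ω.
Below node A the resistance is R2 + (R3‖R_L) = 3198 Ω, so V_A = 8.61 × 3198/3668 = 7.507 V.
Then V_B = V_A × (R3‖R_L)/(R2 + R3‖R_L) = 7.507 × 498.0/3198 = 1.17 V.

V ≈ 1.17 V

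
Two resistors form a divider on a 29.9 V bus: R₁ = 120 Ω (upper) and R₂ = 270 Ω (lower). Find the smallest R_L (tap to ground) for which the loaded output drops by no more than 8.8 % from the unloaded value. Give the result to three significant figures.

R_L(min) ≈ 861 Ω

Output resistance R_th = R₁‖R₂ = (120 × 270)/390.0 = 83.08 Ω.
The fractional drop is R_th/(R_th + R_L); requiring this ≤ 0.0880 gives R_L ≥ R_th(1/0.0880 − 1) = 83.08 × 10.36 = 861 Ω.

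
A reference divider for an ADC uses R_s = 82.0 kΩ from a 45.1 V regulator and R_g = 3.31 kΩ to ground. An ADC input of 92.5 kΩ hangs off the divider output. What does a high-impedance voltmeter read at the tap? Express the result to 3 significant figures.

V_out ≈ 1.69 V

The load sits in parallel with R_g: R_g‖R_L = (3.31 × 92.5) / (3.31 + 92.5) = 3.196 kΩ.
V_out = 45.1 × 3.196 / (82.0 + 3.196) = 45.1 × 3.196/85.20 = 1.69 V.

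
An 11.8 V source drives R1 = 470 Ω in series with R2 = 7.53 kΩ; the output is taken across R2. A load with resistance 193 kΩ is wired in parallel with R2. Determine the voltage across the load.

The load sits in parallel with R2: R2‖R_L = (7530 × 193000) / (7530 + 193000) = 7247 Ω.
V_out = 11.8 × 7247 / (470 + 7247) = 11.8 × 7247/7717 = 11.1 V.

V_out ≈ 11.1 V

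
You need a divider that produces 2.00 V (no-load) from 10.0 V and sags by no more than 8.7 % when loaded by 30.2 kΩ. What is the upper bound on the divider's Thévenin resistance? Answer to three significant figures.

Loading drop = R_th/(R_th + R_L) ≤ 0.0870, so R_th ≤ R_L · ε/(1−ε) = 30.2 kΩ × 0.0870/0.9130 = 2.88 kΩ.

R_th ≤ 2.88 kΩ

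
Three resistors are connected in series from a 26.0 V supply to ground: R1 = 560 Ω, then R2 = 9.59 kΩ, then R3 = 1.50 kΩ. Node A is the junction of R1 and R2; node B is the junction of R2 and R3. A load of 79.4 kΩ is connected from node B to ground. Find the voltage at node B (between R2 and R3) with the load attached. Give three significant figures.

V ≈ 3.29 V

At node B, R3 is in parallel with the load: R3‖R_L = 1472 Ω.
Below node A the resistance is R2 + (R3‖R_L) = 11060 Ω, so V_A = 26.0 × 11060/11620 = 24.75 V.
Then V_B = V_A × (R3‖R_L)/(R2 + R3‖R_L) = 24.75 × 1472/11060 = 3.29 V.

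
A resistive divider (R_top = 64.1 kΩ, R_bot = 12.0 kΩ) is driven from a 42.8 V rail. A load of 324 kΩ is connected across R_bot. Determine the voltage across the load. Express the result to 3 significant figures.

V_out ≈ 6.54 V

The load sits in parallel with R_bot: R_bot‖R_L = (12.0 × 324) / (12.0 + 324) = 11.57 kΩ.
V_out = 42.8 × 11.57 / (64.1 + 11.57) = 42.8 × 11.57/75.67 = 6.54 V.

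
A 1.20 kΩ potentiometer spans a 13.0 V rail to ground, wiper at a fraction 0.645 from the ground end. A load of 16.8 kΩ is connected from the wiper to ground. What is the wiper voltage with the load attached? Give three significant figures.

V ≈ 8.25 V

The wiper splits the pot into (1−α)R = 426.0 Ω above and αR = 774.0 Ω below.
Lower section ‖ load = 739.9 Ω.
V_wiper = 13.0 × 739.9/(426.0 + 739.9) = 8.25 V.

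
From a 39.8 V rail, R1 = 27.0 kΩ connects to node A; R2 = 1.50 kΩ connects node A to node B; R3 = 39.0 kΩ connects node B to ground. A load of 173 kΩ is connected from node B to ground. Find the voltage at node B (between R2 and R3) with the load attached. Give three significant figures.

At node B, R3 is in parallel with the load: R3‖R_L = 31.83 kΩ.
Below node A the resistance is R2 + (R3‖R_L) = 33.33 kΩ, so V_A = 39.8 × 33.33/60.33 = 21.99 V.
Then V_B = V_A × (R3‖R_L)/(R2 + R3‖R_L) = 21.99 × 31.83/33.33 = 21.0 V.

V ≈ 21.0 V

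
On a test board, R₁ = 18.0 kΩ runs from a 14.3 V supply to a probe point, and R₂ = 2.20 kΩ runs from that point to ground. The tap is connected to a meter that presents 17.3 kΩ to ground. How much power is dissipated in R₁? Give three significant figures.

P ≈ 9.25 mW

Total resistance from the source is R₁ + (R₂‖R_L) = 19.95 kΩ, so I = 14.3/19.95 kΩ = 0.7167 mA.
P = I²·R₁ = (0.7167 mA)² × 18.0 kΩ = 9.25 mW.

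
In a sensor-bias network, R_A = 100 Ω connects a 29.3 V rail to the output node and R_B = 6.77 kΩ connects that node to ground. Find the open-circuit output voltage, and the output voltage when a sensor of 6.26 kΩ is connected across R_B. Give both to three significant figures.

Unloaded: 28.9 V; loaded: 28.4 V

Open-circuit: V = 29.3 × 6770/(100 + 6770) = 28.9 V.
With the load, R_B becomes R_B‖R_L = 3253 Ω, so V = 29.3 × 3253/3353 = 28.4 V.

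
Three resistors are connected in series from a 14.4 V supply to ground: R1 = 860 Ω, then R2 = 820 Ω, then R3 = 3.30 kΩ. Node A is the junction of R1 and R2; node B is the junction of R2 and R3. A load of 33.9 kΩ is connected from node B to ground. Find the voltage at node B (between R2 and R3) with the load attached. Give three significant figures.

At node B, R3 is in parallel with the load: R3‖R_L = 3007 Ω.
Below node A the resistance is R2 + (R3‖R_L) = 3827 Ω, so V_A = 14.4 × 3827/4687 = 11.76 V.
Then V_B = V_A × (R3‖R_L)/(R2 + R3‖R_L) = 11.76 × 3007/3827 = 9.24 V.

V ≈ 9.24 V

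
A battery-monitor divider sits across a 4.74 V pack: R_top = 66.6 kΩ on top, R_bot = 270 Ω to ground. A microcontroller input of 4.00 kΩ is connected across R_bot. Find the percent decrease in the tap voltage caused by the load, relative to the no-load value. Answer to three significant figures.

6.30 %

The divider's output (Thévenin) resistance is R_top‖R_bot = 268.9 Ω.
Fractional drop under load = R_th/(R_th + R_L) = 268.9 / (268.9 + 4000) = 0.06299.
So the output falls by 6.30 %.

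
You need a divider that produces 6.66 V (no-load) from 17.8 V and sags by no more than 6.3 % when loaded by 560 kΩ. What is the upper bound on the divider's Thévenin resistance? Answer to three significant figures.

Loading drop = R_th/(R_th + R_L) ≤ 0.0630, so R_th ≤ R_L · ε/(1−ε) = 560 kΩ × 0.0630/0.9370 = 37.7 kΩ.

R_th ≤ 37.7 kΩ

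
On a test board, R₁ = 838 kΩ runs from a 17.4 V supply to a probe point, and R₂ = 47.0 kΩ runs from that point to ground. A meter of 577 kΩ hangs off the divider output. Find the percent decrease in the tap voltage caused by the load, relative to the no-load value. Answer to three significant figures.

The divider's output (Thévenin) resistance is R₁‖R₂ = 44.50 kΩ.
Fractional drop under load = R_th/(R_th + R_L) = 44.50 / (44.50 + 577) = 0.07161.
So the output falls by 7.16 %.

7.16 %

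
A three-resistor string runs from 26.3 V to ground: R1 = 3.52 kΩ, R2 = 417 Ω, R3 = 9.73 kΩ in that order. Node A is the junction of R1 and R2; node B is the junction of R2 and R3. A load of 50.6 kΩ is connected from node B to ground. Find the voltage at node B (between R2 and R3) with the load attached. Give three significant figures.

V ≈ 17.7 V

At node B, R3 is in parallel with the load: R3‖R_L = 8161 Ω.
Below node A the resistance is R2 + (R3‖R_L) = 8578 Ω, so V_A = 26.3 × 8578/12100 = 18.65 V.
Then V_B = V_A × (R3‖R_L)/(R2 + R3‖R_L) = 18.65 × 8161/8578 = 17.7 V.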